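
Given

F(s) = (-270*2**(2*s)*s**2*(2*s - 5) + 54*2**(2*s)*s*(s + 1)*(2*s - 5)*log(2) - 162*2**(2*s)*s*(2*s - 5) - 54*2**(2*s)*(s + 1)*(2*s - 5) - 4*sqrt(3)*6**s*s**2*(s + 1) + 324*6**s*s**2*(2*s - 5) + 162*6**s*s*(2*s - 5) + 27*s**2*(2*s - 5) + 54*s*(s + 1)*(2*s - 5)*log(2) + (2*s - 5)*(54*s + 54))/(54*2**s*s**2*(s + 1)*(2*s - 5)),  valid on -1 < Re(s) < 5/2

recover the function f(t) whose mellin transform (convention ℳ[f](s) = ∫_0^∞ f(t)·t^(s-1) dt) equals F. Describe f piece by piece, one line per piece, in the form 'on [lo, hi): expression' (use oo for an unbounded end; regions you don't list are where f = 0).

split f at 1/2, 2, 3: ℳ[f](s) collects 4 kernel integrals
on [0, 1/2) integrate f = t against the kernel
[1/2, 2) adds the kernel integral of log(t)
on [2, 3): add ∫ (t + 3)·t^(s-1) dt
on [3, ∞) integrate f = t**(-5/2) against the kernel

on [0, 1/2): t
on [1/2, 2): log(t)
on [2, 3): t + 3
on [3, oo): t**(-5/2)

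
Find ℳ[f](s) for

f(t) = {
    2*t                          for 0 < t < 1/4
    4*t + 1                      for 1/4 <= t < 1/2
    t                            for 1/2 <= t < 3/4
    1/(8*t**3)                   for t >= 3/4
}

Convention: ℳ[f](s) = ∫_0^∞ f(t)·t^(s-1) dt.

reversing the common scale on t: t on [0, 1/2); 2*t + 1 on [1/2, 1); t/2 on [1, 3/2); …
along the cuts 1/4, 1/2, 3/4, ℳ[f](s) splits into 4 integrals
segment 0 to 1/4 holds 2*t; add its integral
∫ over [1/4, 1/2) of (4*t + 1)·t^(s-1) joins the sum
over [1/2, 3/4), the kernel integral of t enters the sum
between 3/4 and ∞ the integrand is 1/(8*t**3)·t^(s-1)

(270*2**s*s**2 - 702*2**s*s - 324*2**s + 49*3**s*s**2 - 275*3**s*s - 162*s**2 + 378*s + 324)/(108*2**(2*s)*s*(s**2 - 2*s - 3))
  -1 < Re(s) < 3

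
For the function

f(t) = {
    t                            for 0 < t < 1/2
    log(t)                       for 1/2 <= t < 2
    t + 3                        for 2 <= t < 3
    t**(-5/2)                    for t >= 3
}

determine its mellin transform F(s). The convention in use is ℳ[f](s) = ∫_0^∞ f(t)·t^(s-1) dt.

the 4 pieces separated at 1/2, 2, 3 each add one integral
on [0, 1/2): add ∫ t·t^(s-1) dt
on [1/2, 2) integrate f = log(t) against the kernel
∫ over [2, 3) of (t + 3)·t^(s-1) joins the sum
over [3, ∞), the kernel integral of t**(-5/2) enters the sum

(-270*2**(2*s)*s**2*(2*s - 5) + 54*2**(2*s)*s*(s + 1)*(2*s - 5)*log(2) - 162*2**(2*s)*s*(2*s - 5) - 54*2**(2*s)*(s + 1)*(2*s - 5) - 4*sqrt(3)*6**s*s**2*(s + 1) + 324*6**s*s**2*(2*s - 5) + 162*6**s*s*(2*s - 5) + 27*s**2*(2*s - 5) + 54*s*(s + 1)*(2*s - 5)*log(2) + (2*s - 5)*(54*s + 54))/(54*2**s*s**2*(s + 1)*(2*s - 5))
  -1 < Re(s) < 5/2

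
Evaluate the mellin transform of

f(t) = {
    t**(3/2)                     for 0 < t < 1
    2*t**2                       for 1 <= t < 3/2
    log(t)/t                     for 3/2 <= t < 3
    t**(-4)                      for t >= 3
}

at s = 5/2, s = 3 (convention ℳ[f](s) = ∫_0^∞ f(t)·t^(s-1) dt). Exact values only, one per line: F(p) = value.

treat the 4 regions marked off by 1, 3/2, 3 separately and sum
segment 0 to 1 holds t**(3/2); add its integral
segment 1 to 3/2 holds 2*t**2; add its integral
∫ over [3/2, 3) of log(t)/t·t^(s-1) joins the sum
∫ over [3, ∞) of t**(-4)·t^(s-1) joins the sum

F(5/2) = -34*sqrt(3)/27 - 7/36 + log(2**(sqrt(6)/2)*3**(-sqrt(6)/2 + 2*sqrt(3))) + 35*sqrt(6)/24
F(3) = 9*log(2)/8 + 271/180 + 27*log(3)/8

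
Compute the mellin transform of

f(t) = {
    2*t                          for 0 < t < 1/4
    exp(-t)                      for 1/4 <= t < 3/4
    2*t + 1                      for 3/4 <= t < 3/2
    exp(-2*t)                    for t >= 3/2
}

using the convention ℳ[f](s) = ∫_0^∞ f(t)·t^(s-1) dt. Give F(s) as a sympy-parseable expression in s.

(2*2**s*s*(s + 1)*uppergamma(s, 3) - 5*3**s*s - 2*3**s + 2*4**s*s*(s + 1)*uppergamma(s, 1/4) - 2*4**s*s*(s + 1)*uppergamma(s, 3/4) + 8*6**s*s + 2*6**s + s)/(2*2**(2*s)*s*(s + 1))
  Re(s) > -1

undo the common scale on t: t on [0, 1/2); exp(-t/2) on [1/2, 3/2); t + 1 on [3/2, 3); …
f breaks at 1/4, 3/4, 3/2 into 4 integrals to sum
the [0, 1/4) slice contributes ∫ 2*t·t^(s-1) dt
piece [1/4, 3/4): integrate exp(-t) against the kernel
[3/4, 3/2) adds the kernel integral of (2*t + 1)
over [3/2, ∞), the kernel integral of exp(-2*t) enters the sum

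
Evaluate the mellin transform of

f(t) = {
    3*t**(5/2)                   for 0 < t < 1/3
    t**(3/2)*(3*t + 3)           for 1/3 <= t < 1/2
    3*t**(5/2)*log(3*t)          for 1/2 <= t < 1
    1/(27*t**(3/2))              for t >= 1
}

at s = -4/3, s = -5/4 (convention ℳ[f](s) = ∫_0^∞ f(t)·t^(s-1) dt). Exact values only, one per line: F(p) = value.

F(-4/3) = -6*3**(5/6) - 16426/7497 + log(2**(9*2**(5/6)/14)*3**(18/7 - 9*2**(5/6)/14)) + 999*2**(5/6)/98
F(-5/4) = -4*3**(3/4) - 14156/7425 + log(2**(3*2**(3/4)/5)*3**(12/5 - 3*2**(3/4)/5)) + 177*2**(3/4)/25

reversing the shared t-power: 3*t**(3/2) on [0, 1/3); sqrt(t)*(3*t + 3) on [1/3, 1/2); 3*t**(3/2)*log(3*t) on [1/2, 1); …
reversing the shared t-power: 3*t on [0, 1/3); 3*t + 3 on [1/3, 1/2); 3*t*log(3*t) on [1/2, 1); …
remove the common scale on t first: t on [0, 1); t + 3 on [1, 3/2); t*log(t) on [3/2, 3); …
linearity at 1/3, 1/2, 1 turns ℳ[f](s) into 4 summed integrals
between 0 and 1/3 the integrand is 3*t**(5/2)·t^(s-1)
for t in [1/3, 1/2): the term is ∫ t**(3/2)*(3*t + 3)·t^(s-1)
segment 1/2 to 1 holds 3*t**(5/2)*log(3*t); add its integral
[1, ∞) adds the kernel integral of 1/(27*t**(3/2))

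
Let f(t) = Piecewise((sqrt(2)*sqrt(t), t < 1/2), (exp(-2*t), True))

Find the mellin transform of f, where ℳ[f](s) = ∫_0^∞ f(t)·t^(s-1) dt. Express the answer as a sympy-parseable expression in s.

peel off the common scale on t: sqrt(t) on [0, 1); exp(-t) on [1, ∞)
decompose at 1/2; ℳ[f](s) sums the 2 pieces' integrals
the [0, 1/2) slice contributes ∫ sqrt(2)*sqrt(t)·t^(s-1) dt
between 1/2 and ∞ the integrand is exp(-2*t)·t^(s-1)

((2*s + 1)*uppergamma(s, 1) + 2)/(2**s*(2*s + 1))
  Re(s) > -1/2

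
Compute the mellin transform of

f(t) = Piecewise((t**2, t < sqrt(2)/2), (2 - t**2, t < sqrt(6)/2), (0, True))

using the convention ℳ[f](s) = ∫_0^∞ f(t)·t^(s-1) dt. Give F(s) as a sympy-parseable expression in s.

(3**(s/2)*s/2 + 4*3**(s/2) - s - 4)/(2*2**(s/2)*s*(s/2 + 1))
  Re(s) > -2

strip the power substitution: t on [0, 1/2); 2 - t on [1/2, 3/2)
split f at sqrt(2)/2: ℳ[f](s) collects 2 kernel integrals
the [0, sqrt(2)/2) slice contributes ∫ t**2·t^(s-1) dt
∫ over [sqrt(2)/2, sqrt(6)/2) of (2 - t**2)·t^(s-1) joins the sum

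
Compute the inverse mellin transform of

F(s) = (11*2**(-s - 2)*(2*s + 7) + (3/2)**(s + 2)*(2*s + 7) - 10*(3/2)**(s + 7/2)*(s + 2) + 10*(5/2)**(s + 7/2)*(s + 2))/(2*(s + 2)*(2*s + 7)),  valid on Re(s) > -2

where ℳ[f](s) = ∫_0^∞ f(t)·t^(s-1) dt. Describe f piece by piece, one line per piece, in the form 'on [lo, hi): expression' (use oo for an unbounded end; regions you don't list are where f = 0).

on [0, 1/2): 6*t**2
on [1/2, 3/2): t**2/2
on [3/2, 5/2): 5*t**(7/2)/2

summing 3 kernel integrals split by 1/2, 3/2 yields ℳ[f](s)
segment [0, 1/2) carries 6*t**2; integrate it
∫ over [1/2, 3/2) of t**2/2·t^(s-1) joins the sum
the [3/2, 5/2) slice contributes ∫ 5*t**(7/2)/2·t^(s-1) dt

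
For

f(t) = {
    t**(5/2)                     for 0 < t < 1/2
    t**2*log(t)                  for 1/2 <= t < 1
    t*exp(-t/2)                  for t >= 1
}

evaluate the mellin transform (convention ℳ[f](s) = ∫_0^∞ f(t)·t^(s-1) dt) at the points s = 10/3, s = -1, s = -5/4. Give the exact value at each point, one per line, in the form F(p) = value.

F(10/3) = 2**(2/3)*(-10080*2**(1/3) + 315 + 768*sqrt(2) + 1680*log(2) + 4587520*2**(2/3)*uppergamma(13/3, 1/2))/573440
F(-1) = -1/2 + sqrt(2)/6 + log(2)/2 - Ei(-1/2)
F(-5/4) = 2**(1/4)*(-80*2**(3/4) + 18*sqrt(2) + 45*sqrt(2)*uppergamma(-1/4, 1/2) + 60*log(2) + 80)/90

strip the shared t-power: t**(3/2) on [0, 1/2); t*log(t) on [1/2, 1); exp(-t/2) on [1, ∞)
along the cuts 1/2, 1, ℳ[f](s) splits into 3 integrals
∫ over [0, 1/2) of t**(5/2)·t^(s-1) joins the sum
for t in [1/2, 1): the term is ∫ t**2*log(t)·t^(s-1)
piece [1, ∞): integrate t*exp(-t/2) against the kernel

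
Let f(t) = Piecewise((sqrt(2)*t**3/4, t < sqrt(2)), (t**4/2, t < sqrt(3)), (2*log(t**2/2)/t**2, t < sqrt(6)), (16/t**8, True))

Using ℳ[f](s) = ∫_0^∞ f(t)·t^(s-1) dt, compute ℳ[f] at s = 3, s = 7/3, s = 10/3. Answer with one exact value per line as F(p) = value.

remove the power substitution first: sqrt(2)*t**(3/2)/4 on [0, 2); t**2/2 on [2, 3); 2*log(t/2)/t on [3, 6); …
back out the common scale on t: t**(3/2) on [0, 1); 2*t**2 on [1, 3/2); log(t)/t on [3/2, 3); …
treat the 4 regions marked off by sqrt(2), sqrt(3), sqrt(6) separately and sum
between 0 and sqrt(2) the integrand is sqrt(2)*t**3/4·t^(s-1)
on [sqrt(2), sqrt(3)): add ∫ t**4/2·t^(s-1) dt
between sqrt(3) and sqrt(6) the integrand is 2*log(t**2/2)/t**2·t^(s-1)
∫ over [sqrt(6), ∞) of 16/t**8·t^(s-1) joins the sum

F(3) = -538*sqrt(6)/135 - 5*sqrt(2)/21 + log(2**(2*sqrt(3))*3**(-2*sqrt(3) + 2*sqrt(6))) + 83*sqrt(3)/14
F(7/3) = -5506*6**(1/6)/153 - 39*2**(1/6)/152 + log(2**(6*3**(1/6))*3**(-6*3**(1/6) + 6*6**(1/6))) + 1449*3**(1/6)/38
F(10/3) = -563*6**(2/3)/252 - 3*3**(2/3)*log(3)/2 - 48*2**(2/3)/209 + 3*3**(2/3)*log(2)/2 + 3*6**(2/3)*log(3)/2 + 45*3**(2/3)/11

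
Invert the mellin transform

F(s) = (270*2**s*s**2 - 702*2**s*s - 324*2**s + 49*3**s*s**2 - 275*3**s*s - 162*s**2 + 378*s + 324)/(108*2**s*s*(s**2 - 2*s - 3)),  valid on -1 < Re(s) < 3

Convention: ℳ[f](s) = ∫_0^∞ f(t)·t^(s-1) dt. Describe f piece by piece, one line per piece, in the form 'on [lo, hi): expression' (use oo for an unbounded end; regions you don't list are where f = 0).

breakpoints 1/2, 1, 3/2: one integral from each of the 4 segments
∫ t·t^(s-1) over [0, 1/2)
between 1/2 and 1 the integrand is (2*t + 1)·t^(s-1)
over [1, 3/2), the kernel integral of t/2 enters the sum
piece [3/2, ∞): integrate t**(-3) against the kernel

on [0, 1/2): t
on [1/2, 1): 2*t + 1
on [1, 3/2): t/2
on [3/2, oo): t**(-3)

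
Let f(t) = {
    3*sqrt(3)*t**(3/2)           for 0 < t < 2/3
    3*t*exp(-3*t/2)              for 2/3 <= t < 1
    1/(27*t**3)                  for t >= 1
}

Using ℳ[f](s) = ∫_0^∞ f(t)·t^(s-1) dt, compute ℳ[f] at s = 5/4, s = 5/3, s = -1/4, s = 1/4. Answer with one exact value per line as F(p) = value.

F(5/4) = -4*2**(1/4)*3**(3/4)*uppergamma(9/4, 3/2)/9 + 4/189 + 16*6**(3/4)/99 + 4*2**(1/4)*3**(3/4)*uppergamma(9/4, 1)/9
F(5/3) = 3**(1/3)*(-912*2**(2/3)*uppergamma(8/3, 3/2) + 19*3**(2/3) + 576*2**(1/6) + 912*2**(2/3)*uppergamma(8/3, 1))/2052
F(-1/4) = -2**(3/4)*3**(1/4)*uppergamma(3/4, 3/2) + 4/351 + 2**(3/4)*3**(1/4)*uppergamma(3/4, 1) + 8*6**(1/4)/5
F(1/4) = -2*2**(1/4)*3**(3/4)*uppergamma(5/4, 3/2)/3 + 4/297 + 2*2**(1/4)*3**(3/4)*uppergamma(5/4, 1)/3 + 8*6**(3/4)/21

back out the common scale on t: 2*sqrt(2)*t**(3/2) on [0, 1); 2*t*exp(-t) on [1, 3/2); 1/(8*t**3) on [3/2, ∞)
remove the common scale on t first: t**(3/2) on [0, 2); t*exp(-t/2) on [2, 3); t**(-3) on [3, ∞)
strip the shared t-power: sqrt(t) on [0, 2); exp(-t/2) on [2, 3); t**(-4) on [3, ∞)
along the cuts 2/3, 1, ℳ[f](s) splits into 3 integrals
on [0, 2/3) integrate f = 3*sqrt(3)*t**(3/2) against the kernel
the [2/3, 1) slice contributes ∫ 3*t*exp(-3*t/2)·t^(s-1) dt
between 1 and ∞ the integrand is 1/(27*t**3)·t^(s-1)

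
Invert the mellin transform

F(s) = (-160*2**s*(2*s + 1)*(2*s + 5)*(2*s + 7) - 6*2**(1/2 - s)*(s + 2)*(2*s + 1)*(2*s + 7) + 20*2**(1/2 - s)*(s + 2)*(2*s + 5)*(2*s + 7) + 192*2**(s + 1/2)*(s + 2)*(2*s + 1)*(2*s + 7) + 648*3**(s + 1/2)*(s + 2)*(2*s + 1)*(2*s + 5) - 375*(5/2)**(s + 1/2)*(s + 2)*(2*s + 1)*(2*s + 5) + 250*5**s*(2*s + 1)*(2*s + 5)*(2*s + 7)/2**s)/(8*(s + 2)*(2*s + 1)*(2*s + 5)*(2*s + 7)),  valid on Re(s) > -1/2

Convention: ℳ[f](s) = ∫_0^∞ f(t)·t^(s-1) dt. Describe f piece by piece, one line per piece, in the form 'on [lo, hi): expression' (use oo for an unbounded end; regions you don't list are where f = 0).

the 4 pieces separated at 1/2, 2, 5/2 each add one integral
on [0, 1/2) integrate f = 5*sqrt(t)/2 against the kernel
between 1/2 and 2 the integrand is 3*t**(5/2)·t^(s-1)
over [2, 5/2), the kernel integral of 5*t**2 enters the sum
over [5/2, 3), the kernel integral of 3*t**(7/2)/2 enters the sum

on [0, 1/2): 5*sqrt(t)/2
on [1/2, 2): 3*t**(5/2)
on [2, 5/2): 5*t**2
on [5/2, 3): 3*t**(7/2)/2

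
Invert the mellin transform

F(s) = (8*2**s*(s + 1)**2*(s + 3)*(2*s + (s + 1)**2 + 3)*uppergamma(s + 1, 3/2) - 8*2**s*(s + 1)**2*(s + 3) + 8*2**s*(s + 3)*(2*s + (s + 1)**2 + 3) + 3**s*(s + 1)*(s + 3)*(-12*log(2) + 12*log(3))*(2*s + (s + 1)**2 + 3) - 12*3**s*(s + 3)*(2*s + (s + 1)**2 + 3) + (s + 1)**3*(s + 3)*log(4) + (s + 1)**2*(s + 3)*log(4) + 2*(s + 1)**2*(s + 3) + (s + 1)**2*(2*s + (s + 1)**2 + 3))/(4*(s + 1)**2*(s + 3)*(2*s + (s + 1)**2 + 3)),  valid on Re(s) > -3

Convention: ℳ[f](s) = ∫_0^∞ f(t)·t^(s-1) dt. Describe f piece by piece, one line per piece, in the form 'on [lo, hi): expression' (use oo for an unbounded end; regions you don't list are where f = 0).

on [0, 1): t**3/4
on [1, 2): t**2*log(t/2)/2
on [2, 3): t*log(t/2)
on [3, oo): t*exp(-t/2)

remove the shared t-power first: t**2/4 on [0, 1); t*log(t/2)/2 on [1, 2); log(t/2) on [2, 3); …
back out the common scale on t: t**2 on [0, 1/2); t*log(t) on [1/2, 1); log(t) on [1, 3/2); …
slice at 1, 2, 3, transform all 4 pieces, and sum them
over [0, 1), the kernel integral of t**3/4 enters the sum
segment [1, 2) carries t**2*log(t/2)/2; integrate it
∫ t*log(t/2)·t^(s-1) over [2, 3)
over [3, ∞), the kernel integral of t*exp(-t/2) enters the sum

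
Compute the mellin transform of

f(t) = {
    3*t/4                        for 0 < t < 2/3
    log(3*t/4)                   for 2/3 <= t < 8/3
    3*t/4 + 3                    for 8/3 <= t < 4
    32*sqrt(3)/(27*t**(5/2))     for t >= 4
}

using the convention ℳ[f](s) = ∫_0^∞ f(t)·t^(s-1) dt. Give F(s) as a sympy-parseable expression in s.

remove the common scale on t first: 3*t/2 on [0, 1/3); log(3*t/2) on [1/3, 4/3); 3*t/2 + 3 on [4/3, 2); …
peel off the common scale on t: t on [0, 1/2); log(t) on [1/2, 2); t + 3 on [2, 3); …
treat the 4 regions marked off by 2/3, 8/3, 4 separately and sum
for t in [0, 2/3): the term is ∫ 3*t/4·t^(s-1)
∫ over [2/3, 8/3) of log(3*t/4)·t^(s-1) joins the sum
on [8/3, 4) integrate f = (3*t/4 + 3) against the kernel
on [4, ∞) integrate f = 32*sqrt(3)/(27*t**(5/2)) against the kernel

2**s*(-270*2**(2*s)*s**2*(2*s - 5) + 54*2**(2*s)*s*(s + 1)*(2*s - 5)*log(2) - 162*2**(2*s)*s*(2*s - 5) - 54*2**(2*s)*(s + 1)*(2*s - 5) - 4*sqrt(3)*6**s*s**2*(s + 1) + 324*6**s*s**2*(2*s - 5) + 162*6**s*s*(2*s - 5) + 27*s**2*(2*s - 5) + 54*s*(s + 1)*(2*s - 5)*log(2) + (2*s - 5)*(54*s + 54))/(54*3**s*s**2*(s + 1)*(2*s - 5))
  -1 < Re(s) < 5/2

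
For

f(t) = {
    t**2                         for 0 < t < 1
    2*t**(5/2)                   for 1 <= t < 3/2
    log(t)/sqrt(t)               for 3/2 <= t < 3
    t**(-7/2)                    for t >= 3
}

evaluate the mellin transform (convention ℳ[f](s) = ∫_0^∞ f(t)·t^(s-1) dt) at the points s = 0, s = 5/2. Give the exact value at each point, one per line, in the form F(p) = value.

undo the shared t-power: t**(3/2) on [0, 1); 2*t**2 on [1, 3/2); log(t)/t on [3/2, 3); …
breakpoints 1, 3/2, 3: one integral from each of the 4 segments
for t in [0, 1): the term is ∫ t**2·t^(s-1)
piece [1, 3/2): integrate 2*t**(5/2) against the kernel
for t in [3/2, 3): the term is ∫ log(t)/sqrt(t)·t^(s-1)
over [3, ∞), the kernel integral of t**(-7/2) enters the sum

F(0) = -754*sqrt(3)/567 - 2*sqrt(3)*log(3)/3 - 2*sqrt(6)*log(2)/3 - 3/10 + 2*sqrt(6)*log(3)/3 + 67*sqrt(6)/30
F(5/2) = 9*log(2)/8 + 271/180 + 27*log(3)/8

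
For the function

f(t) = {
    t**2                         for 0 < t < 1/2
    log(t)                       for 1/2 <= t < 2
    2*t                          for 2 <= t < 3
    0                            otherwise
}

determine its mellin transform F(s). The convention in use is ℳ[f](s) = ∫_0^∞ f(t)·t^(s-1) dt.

(-16*2**(2*s)*s**2*(s + 2) + 4*2**(2*s)*s*(s + 1)*(s + 2)*log(2) - 4*2**(2*s)*(s + 1)*(s + 2) + 24*6**s*s**2*(s + 2) + s**2*(s + 1) + 4*s*(s + 1)*(s + 2)*log(2) + 4*(s + 1)*(s + 2))/(4*2**s*s**2*(s + 1)*(s + 2))
  Re(s) > -2

breakpoints 1/2, 2: one integral from each of the 3 segments
∫ over [0, 1/2) of t**2·t^(s-1) joins the sum
over [1/2, 2), the kernel integral of log(t) enters the sum
between 2 and 3 the integrand is 2*t·t^(s-1)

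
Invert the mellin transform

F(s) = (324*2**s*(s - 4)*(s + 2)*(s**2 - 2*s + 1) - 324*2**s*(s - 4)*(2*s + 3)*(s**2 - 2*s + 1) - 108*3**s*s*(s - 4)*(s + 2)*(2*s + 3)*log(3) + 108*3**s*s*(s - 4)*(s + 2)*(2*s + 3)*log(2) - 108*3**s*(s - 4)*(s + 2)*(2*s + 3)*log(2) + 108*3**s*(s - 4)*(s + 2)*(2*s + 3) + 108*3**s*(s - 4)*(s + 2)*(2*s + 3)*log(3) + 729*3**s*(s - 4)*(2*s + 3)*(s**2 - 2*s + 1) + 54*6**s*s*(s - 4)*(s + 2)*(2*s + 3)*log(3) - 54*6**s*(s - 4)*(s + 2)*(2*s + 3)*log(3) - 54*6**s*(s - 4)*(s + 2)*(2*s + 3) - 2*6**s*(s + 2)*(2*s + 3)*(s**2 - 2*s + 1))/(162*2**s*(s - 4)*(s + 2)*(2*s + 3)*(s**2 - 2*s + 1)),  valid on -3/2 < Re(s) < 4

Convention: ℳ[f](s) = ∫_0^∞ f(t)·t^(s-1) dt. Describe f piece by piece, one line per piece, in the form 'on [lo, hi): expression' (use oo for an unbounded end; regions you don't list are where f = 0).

on [0, 1): t**(3/2)
on [1, 3/2): 2*t**2
on [3/2, 3): log(t)/t
on [3, oo): t**(-4)

the 4 pieces separated at 1, 3/2, 3 each add one integral
∫ over [0, 1) of t**(3/2)·t^(s-1) joins the sum
segment [1, 3/2) carries 2*t**2; integrate it
segment 3/2 to 3 holds log(t)/t; add its integral
∫ over [3, ∞) of t**(-4)·t^(s-1) joins the sum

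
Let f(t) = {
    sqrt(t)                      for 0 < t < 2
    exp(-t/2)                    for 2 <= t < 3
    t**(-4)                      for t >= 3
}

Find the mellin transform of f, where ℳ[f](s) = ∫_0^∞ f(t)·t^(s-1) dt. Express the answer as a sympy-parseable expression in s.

(2**s*(s - 4)*(2*s + 1)*uppergamma(s, 1) - 2**s*(s - 4)*(2*s + 1)*uppergamma(s, 3/2) + 2*2**(s + 1/2)*(s - 4) - 3**s*(2*s + 1)/81)/((s - 4)*(2*s + 1))
  -1/2 < Re(s) < 4

integrate the 3 segments split at 2, 3, then add the results
on [0, 2) integrate f = sqrt(t) against the kernel
∫ exp(-t/2)·t^(s-1) over [2, 3)
for t in [3, ∞): the term is ∫ t**(-4)·t^(s-1)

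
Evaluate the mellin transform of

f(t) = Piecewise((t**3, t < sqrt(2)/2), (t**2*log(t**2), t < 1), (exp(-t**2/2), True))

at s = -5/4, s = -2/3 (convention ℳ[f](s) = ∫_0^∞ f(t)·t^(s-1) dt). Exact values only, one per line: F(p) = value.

undo the power substitution: t**(3/2) on [0, 1/2); t*log(t) on [1/2, 1); exp(-t/2) on [1, ∞)
summing 3 kernel integrals split by sqrt(2)/2, 1 yields ℳ[f](s)
segment [0, sqrt(2)/2) carries t**3; integrate it
segment [sqrt(2)/2, 1) carries t**2*log(t**2); integrate it
[1, ∞) adds the kernel integral of exp(-t**2/2)

F(-5/4) = 2**(5/8)*(-896*2**(3/8) + 63*2**(3/4)*uppergamma(-5/8, 1/2) + 72*sqrt(2) + 336*log(2) + 896)/504
F(-2/3) = 2**(1/3)*(-63*2**(2/3) + 12*sqrt(2) + 28*2**(1/3)*uppergamma(-1/3, 1/2) + 42*log(2) + 63)/112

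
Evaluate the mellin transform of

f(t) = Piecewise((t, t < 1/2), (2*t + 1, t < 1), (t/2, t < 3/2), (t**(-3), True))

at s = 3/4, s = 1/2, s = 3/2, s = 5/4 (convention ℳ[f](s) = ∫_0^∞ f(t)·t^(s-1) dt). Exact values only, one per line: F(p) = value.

F(3/4) = 2**(1/4)*(-2754 + 953*3**(3/4) + 3726*2**(3/4))/3402
F(1/2) = -7*sqrt(2)/6 + 167*sqrt(6)/540 + 3
F(3/2) = -13*sqrt(2)/60 + 403*sqrt(6)/1080 + 19/15
F(5/4) = 2**(3/4)*(-322 + 475*3**(1/4) + 924*2**(1/4))/1260

slice at 1/2, 1, 3/2, transform all 4 pieces, and sum them
over [0, 1/2), the kernel integral of t enters the sum
between 1/2 and 1 the integrand is (2*t + 1)·t^(s-1)
piece [1, 3/2): integrate t/2 against the kernel
segment 3/2 to ∞ holds t**(-3); add its integral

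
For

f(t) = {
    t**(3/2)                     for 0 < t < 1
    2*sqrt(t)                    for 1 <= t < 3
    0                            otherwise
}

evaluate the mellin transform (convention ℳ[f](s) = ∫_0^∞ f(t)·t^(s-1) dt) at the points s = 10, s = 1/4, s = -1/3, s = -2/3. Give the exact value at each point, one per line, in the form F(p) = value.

F(10) = -50/483 + 78732*sqrt(3)/7
F(1/4) = -44/21 + 8*3**(3/4)/3
F(-1/3) = -78/7 + 12*3**(1/6)
F(-2/3) = 66/5 - 4*3**(5/6)

split f at 1: ℳ[f](s) collects 2 kernel integrals
∫ over [0, 1) of t**(3/2)·t^(s-1) joins the sum
[1, 3) adds the kernel integral of 2*sqrt(t)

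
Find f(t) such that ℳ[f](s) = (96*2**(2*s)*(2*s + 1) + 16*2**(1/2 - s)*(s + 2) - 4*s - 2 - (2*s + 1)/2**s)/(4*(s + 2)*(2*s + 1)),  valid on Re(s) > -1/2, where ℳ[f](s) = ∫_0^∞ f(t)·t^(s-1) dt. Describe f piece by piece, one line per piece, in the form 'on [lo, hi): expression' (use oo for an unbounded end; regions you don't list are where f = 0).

on [0, 1/2): 4*sqrt(t)
on [1/2, 1): t**2
on [1, 4): 3*t**2/2

split f at 1/2, 1: ℳ[f](s) collects 3 kernel integrals
on [0, 1/2): add ∫ 4*sqrt(t)·t^(s-1) dt
segment [1/2, 1) carries t**2; integrate it
between 1 and 4 the integrand is 3*t**2/2·t^(s-1)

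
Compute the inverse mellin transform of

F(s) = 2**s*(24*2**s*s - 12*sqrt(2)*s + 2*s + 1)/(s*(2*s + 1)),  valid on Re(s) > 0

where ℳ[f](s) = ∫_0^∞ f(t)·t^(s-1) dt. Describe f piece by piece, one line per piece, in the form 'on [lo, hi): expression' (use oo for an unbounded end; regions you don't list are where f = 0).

on [0, 2): 1
on [2, 4): 6*sqrt(t)

summing 2 kernel integrals split by 2 yields ℳ[f](s)
on [0, 2): add ∫ 1·t^(s-1) dt
∫ 6*sqrt(t)·t^(s-1) over [2, 4)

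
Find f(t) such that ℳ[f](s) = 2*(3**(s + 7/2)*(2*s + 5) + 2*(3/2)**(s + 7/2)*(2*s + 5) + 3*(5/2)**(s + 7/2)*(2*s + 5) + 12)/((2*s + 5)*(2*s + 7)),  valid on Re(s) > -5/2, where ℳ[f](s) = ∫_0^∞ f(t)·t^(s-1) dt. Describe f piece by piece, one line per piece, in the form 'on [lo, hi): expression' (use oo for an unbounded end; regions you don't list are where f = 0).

summing 4 kernel integrals split by 1, 3/2, 5/2 yields ℳ[f](s)
for t in [0, 1): the term is ∫ 6*t**(5/2)·t^(s-1)
on [1, 3/2) integrate f = 6*t**(7/2) against the kernel
on [3/2, 5/2) integrate f = 4*t**(7/2) against the kernel
piece [5/2, 3): integrate t**(7/2) against the kernel

on [0, 1): 6*t**(5/2)
on [1, 3/2): 6*t**(7/2)
on [3/2, 5/2): 4*t**(7/2)
on [5/2, 3): t**(7/2)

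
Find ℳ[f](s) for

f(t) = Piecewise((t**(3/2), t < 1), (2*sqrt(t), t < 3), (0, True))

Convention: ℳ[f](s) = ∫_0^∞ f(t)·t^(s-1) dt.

linearity at 1 turns ℳ[f](s) into 2 summed integrals
piece [0, 1): integrate t**(3/2) against the kernel
between 1 and 3 the integrand is 2*sqrt(t)·t^(s-1)

(4*sqrt(3)*3**s*(2*s + 3) - 4*s - 10)/((2*s + 1)*(2*s + 3))
  Re(s) > -3/2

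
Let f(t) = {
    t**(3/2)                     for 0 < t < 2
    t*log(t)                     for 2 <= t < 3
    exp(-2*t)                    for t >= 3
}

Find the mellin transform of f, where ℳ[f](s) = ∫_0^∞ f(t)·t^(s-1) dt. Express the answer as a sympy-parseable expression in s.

slice at 2, 3, transform all 3 pieces, and sum them
on [0, 2): add ∫ t**(3/2)·t^(s-1) dt
between 2 and 3 the integrand is t*log(t)·t^(s-1)
[3, ∞) adds the kernel integral of exp(-2*t)

(-12**s*s*(2*s + 3)*log(4) - 12**s*(2*s + 3)*log(4) + 12**s*(4*s + 6) + 12**s*sqrt(2)*(4*s**2 + 8*s + 4) + 3*18**s*s*(2*s + 3)*log(3) + 18**s*(-6*s - 9) + 3*18**s*(2*s + 3)*log(3) + 3**s*(2*s + 3)*(s**2 + 2*s + 1)*uppergamma(s, 6))/(6**s*(2*s + 3)*(s**2 + 2*s + 1))
  Re(s) > -3/2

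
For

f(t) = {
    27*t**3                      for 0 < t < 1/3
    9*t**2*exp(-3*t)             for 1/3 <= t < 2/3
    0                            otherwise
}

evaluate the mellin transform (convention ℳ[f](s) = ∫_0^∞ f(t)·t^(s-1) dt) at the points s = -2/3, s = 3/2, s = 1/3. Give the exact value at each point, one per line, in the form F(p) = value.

reversing the common scale on t: t**3 on [0, 1); t**2*exp(-t) on [1, 2)
peel off the shared t-power: t on [0, 1); exp(-t) on [1, 2)
f breaks at 1/3 into 2 integrals to sum
piece [0, 1/3): integrate 27*t**3 against the kernel
segment 1/3 to 2/3 holds 9*t**2*exp(-3*t); add its integral

F(-2/3) = 3**(2/3)*(-uppergamma(4/3, 2) + 3/7 + uppergamma(4/3, 1))
F(3/2) = sqrt(3)*(-918*sqrt(2) + (-135*sqrt(pi)*erfc(sqrt(2)) + 16 + 135*sqrt(pi)*erfc(1))*exp(2) + 522*E)*exp(-2)/648
F(1/3) = 3**(2/3)*(-10*uppergamma(7/3, 2) + 3 + 10*uppergamma(7/3, 1))/30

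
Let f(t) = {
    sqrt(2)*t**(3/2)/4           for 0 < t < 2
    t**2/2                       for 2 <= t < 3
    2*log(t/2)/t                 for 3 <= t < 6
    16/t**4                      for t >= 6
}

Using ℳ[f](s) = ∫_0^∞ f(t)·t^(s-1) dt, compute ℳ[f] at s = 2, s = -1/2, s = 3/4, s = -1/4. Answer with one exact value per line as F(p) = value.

F(2) = 1759/504 + 6*log(2) + 6*log(3)
F(-1/2) = -sqrt(2)/6 - 4*sqrt(3)*log(2)/27 - sqrt(6)*log(3)/27 - 53*sqrt(6)/2187 + 4*sqrt(3)*log(3)/27 + 89*sqrt(3)/81
F(3/4) = -5612*6**(3/4)/1053 - 4*6**(3/4)*log(3)/3 - 8*3**(3/4)*log(2)/3 - 28*2**(3/4)/99 + 8*3**(3/4)*log(3)/3 + 406*3**(3/4)/33
F(-1/4) = -6*2**(3/4)/35 - 8*3**(3/4)*log(2)/45 - 2*6**(3/4)*log(3)/45 - 3622*6**(3/4)/103275 + 8*3**(3/4)*log(3)/45 + 1574*3**(3/4)/1575

strip the common scale on t: t**(3/2) on [0, 1); 2*t**2 on [1, 3/2); log(t)/t on [3/2, 3); …
along the cuts 2, 3, 6, ℳ[f](s) splits into 4 integrals
on [0, 2): add ∫ sqrt(2)*t**(3/2)/4·t^(s-1) dt
on [2, 3): add ∫ t**2/2·t^(s-1) dt
on [3, 6) integrate f = 2*log(t/2)/t against the kernel
segment 6 to ∞ holds 16/t**4; add its integral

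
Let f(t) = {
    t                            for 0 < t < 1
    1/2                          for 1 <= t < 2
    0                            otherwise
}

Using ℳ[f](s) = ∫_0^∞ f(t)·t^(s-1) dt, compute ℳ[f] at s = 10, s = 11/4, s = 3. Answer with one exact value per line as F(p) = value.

integrate the 2 segments split at 1, then add the results
between 0 and 1 the integrand is t·t^(s-1)
∫ 1/2·t^(s-1) over [1, 2)

F(10) = 11273/220
F(11/4) = 14/165 + 8*2**(3/4)/11
F(3) = 17/12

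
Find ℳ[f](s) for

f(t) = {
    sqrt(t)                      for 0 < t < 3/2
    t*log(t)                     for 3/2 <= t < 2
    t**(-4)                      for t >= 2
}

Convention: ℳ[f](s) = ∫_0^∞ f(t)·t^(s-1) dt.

slice at 3/2, 2, transform all 3 pieces, and sum them
∫ sqrt(t)·t^(s-1) over [0, 3/2)
on [3/2, 2): add ∫ t*log(t)·t^(s-1) dt
on [2, ∞): add ∫ t**(-4)·t^(s-1) dt

(-32*2**(2*s)*(s - 4)*(2*s + 1) + 3**s*s*(s - 4)*(2*s + 1)*(-24*log(3) + 24*log(2)) + 3**s*(s - 4)*(2*s + 1)*(-24*log(3) + 24*log(2)) + 24*3**s*(s - 4)*(2*s + 1) + 16*3**s*sqrt(6)*(s - 4)*(s**2 + 2*s + 1) + 32*4**s*s*(s - 4)*(2*s + 1)*log(2) + 32*4**s*(s - 4)*(2*s + 1)*log(2) - 4**s*(2*s + 1)*(s**2 + 2*s + 1))/(16*2**s*(s - 4)*(2*s + 1)*(s**2 + 2*s + 1))
  -1/2 < Re(s) < 4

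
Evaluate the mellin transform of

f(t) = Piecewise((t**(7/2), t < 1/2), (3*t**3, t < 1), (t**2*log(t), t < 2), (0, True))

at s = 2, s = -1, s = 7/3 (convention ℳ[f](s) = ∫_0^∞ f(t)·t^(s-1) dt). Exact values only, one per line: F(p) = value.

F(2) = -57/160 + sqrt(2)/352 + 4*log(2)
F(-1) = sqrt(2)/20 + 1/8 + log(4)
F(7/3) = -144*2**(1/3)/169 - 9*2**(2/3)/1024 + 3*2**(1/6)/1120 + 1665/2704 + 48*2**(1/3)*log(2)/13

the shared t-power comes off first: t**(3/2) on [0, 1/2); 3*t on [1/2, 1); log(t) on [1, 2)
integrate the 3 segments split at 1/2, 1, then add the results
on [0, 1/2) integrate f = t**(7/2) against the kernel
segment 1/2 to 1 holds 3*t**3; add its integral
on [1, 2): add ∫ t**2*log(t)·t^(s-1) dt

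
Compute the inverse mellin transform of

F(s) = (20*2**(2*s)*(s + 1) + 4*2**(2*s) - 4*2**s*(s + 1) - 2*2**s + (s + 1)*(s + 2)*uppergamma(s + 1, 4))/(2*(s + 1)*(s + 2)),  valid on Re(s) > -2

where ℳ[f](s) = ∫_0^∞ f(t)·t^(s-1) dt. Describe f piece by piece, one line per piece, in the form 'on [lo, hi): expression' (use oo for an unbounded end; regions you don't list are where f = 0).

on [0, 2): t**2/4
on [2, 4): t*(t + 1)/2
on [4, oo): t*exp(-t)/2

reversing the common scale on t: t**2 on [0, 1); t*(2*t + 1) on [1, 2); t*exp(-2*t) on [2, ∞)
undo the shared t-power: t on [0, 1); 2*t + 1 on [1, 2); exp(-2*t) on [2, ∞)
f breaks at 2, 4 into 3 integrals to sum
segment 0 to 2 holds t**2/4; add its integral
[2, 4) adds the kernel integral of t*(t + 1)/2
segment 4 to ∞ holds t*exp(-t)/2; add its integral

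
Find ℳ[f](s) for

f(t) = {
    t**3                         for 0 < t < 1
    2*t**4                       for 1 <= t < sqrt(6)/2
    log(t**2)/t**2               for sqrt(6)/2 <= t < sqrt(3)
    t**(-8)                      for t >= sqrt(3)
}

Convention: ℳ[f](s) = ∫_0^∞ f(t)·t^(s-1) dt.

undo the power substitution: t**(3/2) on [0, 1); 2*t**2 on [1, 3/2); log(t)/t on [3/2, 3); …
decompose at 1, sqrt(6)/2, sqrt(3); ℳ[f](s) sums the 4 pieces' integrals
over [0, 1), the kernel integral of t**3 enters the sum
segment [1, sqrt(6)/2) carries 2*t**4; integrate it
the [sqrt(6)/2, sqrt(3)) slice contributes ∫ log(t**2)/t**2·t^(s-1) dt
on [sqrt(3), ∞): add ∫ t**(-8)·t^(s-1) dt

(324*2**(s/2)*(s/2 - 4)*(s/2 + 2)*(s**2/4 - s + 1) - 324*2**(s/2)*(s/2 - 4)*(s + 3)*(s**2/4 - s + 1) - 54*3**(s/2)*s*(s/2 - 4)*(s/2 + 2)*(s + 3)*log(3) + 54*3**(s/2)*s*(s/2 - 4)*(s/2 + 2)*(s + 3)*log(2) - 108*3**(s/2)*(s/2 - 4)*(s/2 + 2)*(s + 3)*log(2) + 108*3**(s/2)*(s/2 - 4)*(s/2 + 2)*(s + 3) + 108*3**(s/2)*(s/2 - 4)*(s/2 + 2)*(s + 3)*log(3) + 729*3**(s/2)*(s/2 - 4)*(s + 3)*(s**2/4 - s + 1) + 27*6**(s/2)*s*(s/2 - 4)*(s/2 + 2)*(s + 3)*log(3) - 54*6**(s/2)*(s/2 - 4)*(s/2 + 2)*(s + 3)*log(3) - 54*6**(s/2)*(s/2 - 4)*(s/2 + 2)*(s + 3) - 2*6**(s/2)*(s/2 + 2)*(s + 3)*(s**2/4 - s + 1))/(324*2**(s/2)*(s/2 - 4)*(s/2 + 2)*(s + 3)*(s**2/4 - s + 1))
  -3 < Re(s) < 8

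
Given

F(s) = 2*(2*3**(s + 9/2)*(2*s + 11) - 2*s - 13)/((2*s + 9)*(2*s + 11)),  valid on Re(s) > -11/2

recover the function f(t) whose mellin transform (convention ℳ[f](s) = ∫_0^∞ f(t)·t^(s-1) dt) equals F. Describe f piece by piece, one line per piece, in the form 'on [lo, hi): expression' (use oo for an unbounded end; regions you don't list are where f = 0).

the shared t-power comes off first: t**(7/2) on [0, 1); 2*t**(5/2) on [1, 3)
back out the shared t-power: t**(3/2) on [0, 1); 2*sqrt(t) on [1, 3)
integrate the 2 segments split at 1, then add the results
for t in [0, 1): the term is ∫ t**(11/2)·t^(s-1)
∫ over [1, 3) of 2*t**(9/2)·t^(s-1) joins the sum

on [0, 1): t**(11/2)
on [1, 3): 2*t**(9/2)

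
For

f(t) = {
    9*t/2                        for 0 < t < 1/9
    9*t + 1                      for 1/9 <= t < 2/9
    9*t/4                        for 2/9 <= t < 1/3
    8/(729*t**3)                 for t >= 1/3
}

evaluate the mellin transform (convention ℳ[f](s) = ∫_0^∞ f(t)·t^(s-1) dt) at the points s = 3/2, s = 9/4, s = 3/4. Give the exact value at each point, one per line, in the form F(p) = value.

the common scale on t comes off first: 3*t on [0, 1/6); 6*t + 1 on [1/6, 1/3); 3*t/2 on [1/3, 1/2); …
reversing the common scale on t: t on [0, 1/2); 2*t + 1 on [1/2, 1); t/2 on [1, 3/2); …
integrate the 4 segments split at 1/9, 2/9, 1/3, then add the results
∫ 9*t/2·t^(s-1) over [0, 1/9)
over [1/9, 2/9), the kernel integral of (9*t + 1) enters the sum
between 2/9 and 1/3 the integrand is 9*t/4·t^(s-1)
between 1/3 and ∞ the integrand is 8/(729*t**3)·t^(s-1)

F(3/2) = -13/405 + 403*sqrt(3)/7290 + 38*sqrt(2)/405
F(9/4) = sqrt(3)*(-70 + 424*2**(1/4) + 659*3**(1/4))/28431
F(3/4) = sqrt(3)*(-2754 + 953*3**(3/4) + 3726*2**(3/4))/15309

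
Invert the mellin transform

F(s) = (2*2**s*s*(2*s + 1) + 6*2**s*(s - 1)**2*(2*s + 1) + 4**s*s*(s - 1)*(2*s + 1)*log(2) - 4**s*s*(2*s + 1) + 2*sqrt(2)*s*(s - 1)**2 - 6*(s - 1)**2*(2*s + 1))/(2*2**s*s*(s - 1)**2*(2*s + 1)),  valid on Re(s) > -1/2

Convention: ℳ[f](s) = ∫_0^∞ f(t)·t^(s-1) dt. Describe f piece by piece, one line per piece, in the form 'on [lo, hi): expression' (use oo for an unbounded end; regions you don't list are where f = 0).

on [0, 1/2): sqrt(t)
on [1/2, 1): 3
on [1, 2): log(t)/t

reversing the shared t-power: t**(3/2) on [0, 1/2); 3*t on [1/2, 1); log(t) on [1, 2)
f breaks at 1/2, 1 into 3 integrals to sum
the [0, 1/2) slice contributes ∫ sqrt(t)·t^(s-1) dt
for t in [1/2, 1): the term is ∫ 3·t^(s-1)
∫ log(t)/t·t^(s-1) over [1, 2)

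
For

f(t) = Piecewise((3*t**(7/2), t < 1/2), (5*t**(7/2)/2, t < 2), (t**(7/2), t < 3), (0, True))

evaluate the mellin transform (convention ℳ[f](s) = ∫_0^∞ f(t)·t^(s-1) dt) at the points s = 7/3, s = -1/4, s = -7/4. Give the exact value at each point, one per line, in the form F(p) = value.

F(7/3) = 3*2**(1/6)/2240 + 288*2**(5/6)/35 + 1458*3**(5/6)/35
F(-1/4) = 2**(3/4)/104 + 48*2**(1/4)/13 + 108*3**(1/4)/13
F(-7/4) = 2**(1/4)/14 + 12*2**(3/4)/7 + 12*3**(3/4)/7

integrate the 3 segments split at 1/2, 2, then add the results
piece [0, 1/2): integrate 3*t**(7/2) against the kernel
over [1/2, 2), the kernel integral of 5*t**(7/2)/2 enters the sum
[2, 3) adds the kernel integral of t**(7/2)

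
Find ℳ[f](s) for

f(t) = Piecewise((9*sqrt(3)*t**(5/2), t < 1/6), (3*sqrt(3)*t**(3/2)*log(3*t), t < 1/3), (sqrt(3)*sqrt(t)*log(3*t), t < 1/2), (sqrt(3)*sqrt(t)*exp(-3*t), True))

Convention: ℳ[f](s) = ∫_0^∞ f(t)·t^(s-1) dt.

2**(-s - 3/2)*(2**(s + 3/2)*(2*s + 1)**2*(2*s + 5)*(8*s + (2*s + 1)**2 + 8)*uppergamma(s + 1/2, 3/2) + 2**(s + 7/2)*(-2*s - 5)*(2*s + 1)**2 + 2**(s + 7/2)*(2*s + 5)*(8*s + (2*s + 1)**2 + 8) + 3**(s + 1/2)*(2*s + 1)*(2*s + 5)*(-4*log(2) + 4*log(3))*(8*s + (2*s + 1)**2 + 8) - 8*3**(s + 1/2)*(2*s + 5)*(8*s + (2*s + 1)**2 + 8) + (2*s + 1)**3*(2*s + 5)*log(4) + 4*(2*s + 1)**2*(2*s + 5)*log(2) + (2*s + 1)**2*(8*s + 20) + (2*s + 1)**2*(8*s + (2*s + 1)**2 + 8))/(3**s*(2*s + 1)**2*(2*s + 5)*(8*s + (2*s + 1)**2 + 8))
  Re(s) > -5/2

reversing the common scale on t: t**(5/2) on [0, 1/2); t**(3/2)*log(t) on [1/2, 1); sqrt(t)*log(t) on [1, 3/2); …
peel off the shared t-power: t**2 on [0, 1/2); t*log(t) on [1/2, 1); log(t) on [1, 3/2); …
the 4 pieces separated at 1/6, 1/3, 1/2 each add one integral
piece [0, 1/6): integrate 9*sqrt(3)*t**(5/2) against the kernel
segment 1/6 to 1/3 holds 3*sqrt(3)*t**(3/2)*log(3*t); add its integral
segment [1/3, 1/2) carries sqrt(3)*sqrt(t)*log(3*t); integrate it
∫ sqrt(3)*sqrt(t)*exp(-3*t)·t^(s-1) over [1/2, ∞)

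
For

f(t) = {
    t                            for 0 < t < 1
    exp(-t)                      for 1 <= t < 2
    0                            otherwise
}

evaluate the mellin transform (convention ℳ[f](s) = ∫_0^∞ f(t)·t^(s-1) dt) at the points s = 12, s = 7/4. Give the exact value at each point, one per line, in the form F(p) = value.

cuts at 1: linearity sums the 2 kernel integrals
over [0, 1), the kernel integral of t enters the sum
segment 1 to 2 holds exp(-t); add its integral

F(12) = -294947072*exp(-2) + 1/13 + 108505112*exp(-1)
F(7/4) = -uppergamma(7/4, 2) + 4/11 + uppergamma(7/4, 1)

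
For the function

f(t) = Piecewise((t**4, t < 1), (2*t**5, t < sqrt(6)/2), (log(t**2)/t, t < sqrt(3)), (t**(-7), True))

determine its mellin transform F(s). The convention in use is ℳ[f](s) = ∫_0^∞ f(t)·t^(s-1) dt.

2**(-s/2 - 1/2)*(324*2**(s/2 + 1/2)*(-s + (s/2 + 1/2)**2)*(s/2 - 7/2)*(s/2 + 5/2) - 324*2**(s/2 + 1/2)*(-s + (s/2 + 1/2)**2)*(s/2 - 7/2)*(s + 4) + 729*3**(s/2 + 1/2)*(-s + (s/2 + 1/2)**2)*(s/2 - 7/2)*(s + 4) - 108*3**(s/2 + 1/2)*(s/2 - 7/2)*(s/2 + 1/2)*(s/2 + 5/2)*(s + 4)*log(3) + 108*3**(s/2 + 1/2)*(s/2 - 7/2)*(s/2 + 1/2)*(s/2 + 5/2)*(s + 4)*log(2) - 108*3**(s/2 + 1/2)*(s/2 - 7/2)*(s/2 + 5/2)*(s + 4)*log(2) + 108*3**(s/2 + 1/2)*(s/2 - 7/2)*(s/2 + 5/2)*(s + 4) + 108*3**(s/2 + 1/2)*(s/2 - 7/2)*(s/2 + 5/2)*(s + 4)*log(3) - 2*6**(s/2 + 1/2)*(-s + (s/2 + 1/2)**2)*(s/2 + 5/2)*(s + 4) + 54*6**(s/2 + 1/2)*(s/2 - 7/2)*(s/2 + 1/2)*(s/2 + 5/2)*(s + 4)*log(3) - 54*6**(s/2 + 1/2)*(s/2 - 7/2)*(s/2 + 5/2)*(s + 4)*log(3) - 54*6**(s/2 + 1/2)*(s/2 - 7/2)*(s/2 + 5/2)*(s + 4))/(324*(-s + (s/2 + 1/2)**2)*(s/2 - 7/2)*(s/2 + 5/2)*(s + 4))
  -4 < Re(s) < 7

strip the power substitution: t**2 on [0, 1); 2*t**(5/2) on [1, 3/2); log(t)/sqrt(t) on [3/2, 3); …
the shared t-power comes off first: t**(3/2) on [0, 1); 2*t**2 on [1, 3/2); log(t)/t on [3/2, 3); …
slice at 1, sqrt(6)/2, sqrt(3), transform all 4 pieces, and sum them
on [0, 1) integrate f = t**4 against the kernel
on [1, sqrt(6)/2): add ∫ 2*t**5·t^(s-1) dt
∫ log(t**2)/t·t^(s-1) over [sqrt(6)/2, sqrt(3))
on [sqrt(3), ∞) integrate f = t**(-7) against the kernel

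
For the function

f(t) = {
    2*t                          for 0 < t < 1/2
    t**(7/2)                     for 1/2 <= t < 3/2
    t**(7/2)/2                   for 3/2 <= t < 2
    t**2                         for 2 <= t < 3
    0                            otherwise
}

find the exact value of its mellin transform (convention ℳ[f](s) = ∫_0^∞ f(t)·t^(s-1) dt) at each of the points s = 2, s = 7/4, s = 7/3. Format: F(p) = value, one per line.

slice at 1/2, 3/2, 2, transform all 4 pieces, and sum them
on [0, 1/2): add ∫ 2*t·t^(s-1) dt
the [1/2, 3/2) slice contributes ∫ t**(7/2)·t^(s-1) dt
over [3/2, 2), the kernel integral of t**(7/2)/2 enters the sum
between 2 and 3 the integrand is t**2·t^(s-1)

F(2) = 243*sqrt(6)/704 + 93*sqrt(2)/32 + 49/3
F(7/4) = -3589*2**(3/4)/1680 + 81*2**(3/4)*3**(1/4)/224 + 725*2**(1/4)/231 + 36*3**(3/4)/5
F(7/3) = -48*2**(1/3)/13 - 3*2**(1/6)/1120 + 3*2**(2/3)/80 + 729*2**(1/6)*3**(5/6)/2240 + 96*2**(5/6)/35 + 243*3**(1/3)/13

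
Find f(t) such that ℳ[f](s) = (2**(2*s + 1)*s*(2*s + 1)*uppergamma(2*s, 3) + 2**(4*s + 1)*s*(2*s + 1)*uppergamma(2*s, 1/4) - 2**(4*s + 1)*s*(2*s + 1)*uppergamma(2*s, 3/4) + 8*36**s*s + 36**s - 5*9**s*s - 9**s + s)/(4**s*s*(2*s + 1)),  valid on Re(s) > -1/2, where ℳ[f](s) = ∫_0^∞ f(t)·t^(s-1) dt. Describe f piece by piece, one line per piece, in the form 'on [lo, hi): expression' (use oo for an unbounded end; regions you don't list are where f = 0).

reversing the power substitution: t on [0, 1/2); exp(-t/2) on [1/2, 3/2); t + 1 on [3/2, 3); …
integrate the 4 segments split at 1/4, 9/4, 9, then add the results
the [0, 1/4) slice contributes ∫ sqrt(t)·t^(s-1) dt
piece [1/4, 9/4): integrate exp(-sqrt(t)/2) against the kernel
∫ (sqrt(t) + 1)·t^(s-1) over [9/4, 9)
piece [9, ∞): integrate exp(-sqrt(t)) against the kernel

on [0, 1/4): sqrt(t)
on [1/4, 9/4): exp(-sqrt(t)/2)
on [9/4, 9): sqrt(t) + 1
on [9, oo): exp(-sqrt(t))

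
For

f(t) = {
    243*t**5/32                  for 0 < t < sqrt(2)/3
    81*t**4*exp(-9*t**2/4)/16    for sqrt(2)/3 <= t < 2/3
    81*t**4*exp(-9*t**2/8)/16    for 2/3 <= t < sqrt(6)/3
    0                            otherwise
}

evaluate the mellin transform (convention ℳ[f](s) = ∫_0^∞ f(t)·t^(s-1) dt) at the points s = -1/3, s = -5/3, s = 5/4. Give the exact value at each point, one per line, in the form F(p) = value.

the common scale on t comes off first: t**5 on [0, sqrt(2)/2); t**4*exp(-t**2) on [sqrt(2)/2, 1); t**4*exp(-t**2/2) on [1, sqrt(6)/2)
remove the power substitution first: t**(5/2) on [0, 1/2); t**2*exp(-t) on [1/2, 1); t**2*exp(-t/2) on [1, 3/2)
reversing the shared t-power: sqrt(t) on [0, 1/2); exp(-t) on [1/2, 1); exp(-t/2) on [1, 3/2)
slice at sqrt(2)/3, 2/3, transform all 3 pieces, and sum them
over [0, sqrt(2)/3), the kernel integral of 243*t**5/32 enters the sum
∫ over [sqrt(2)/3, 2/3) of 81*t**4*exp(-9*t**2/4)/16·t^(s-1) joins the sum
between 2/3 and sqrt(6)/3 the integrand is 81*t**4*exp(-9*t**2/8)/16·t^(s-1)

F(-1/3) = 2**(5/6)*3**(1/3)*(-112*2**(2/3)*uppergamma(11/6, 3/4) - 28*2**(5/6)*uppergamma(11/6, 1) + 3*sqrt(2) + 28*2**(5/6)*uppergamma(11/6, 1/2) + 112*2**(2/3)*uppergamma(11/6, 1/2))/224
F(-5/3) = 3*2**(1/6)*3**(2/3)*(-40*2**(1/3)*uppergamma(7/6, 3/4) - 20*2**(1/6)*uppergamma(7/6, 1) + 3*sqrt(2) + 20*2**(1/6)*uppergamma(7/6, 1/2) + 40*2**(1/3)*uppergamma(7/6, 1/2))/160
F(5/4) = 3**(3/4)*(-100*2**(7/8)*uppergamma(21/8, 3/4) - 25*2**(1/4)*uppergamma(21/8, 1) + 2**(1/8) + 25*2**(1/4)*uppergamma(21/8, 1/2) + 100*2**(7/8)*uppergamma(21/8, 1/2))/225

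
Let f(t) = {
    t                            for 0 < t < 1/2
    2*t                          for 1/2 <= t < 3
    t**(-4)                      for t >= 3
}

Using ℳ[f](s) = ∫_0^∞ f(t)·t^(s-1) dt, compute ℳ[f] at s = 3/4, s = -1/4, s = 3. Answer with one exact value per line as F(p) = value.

the 3 pieces separated at 1/2, 3 each add one integral
∫ over [0, 1/2) of t·t^(s-1) joins the sum
segment 1/2 to 3 holds 2*t; add its integral
between 3 and ∞ the integrand is t**(-4)·t^(s-1)

F(3/4) = 2**(1/4)*(-1053 + 12650*6**(3/4))/7371
F(-1/4) = -2*2**(1/4)/3 + 11020*3**(3/4)/4131
F(3) = 7837/192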